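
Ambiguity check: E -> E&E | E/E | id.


'id&id/id' has two parse trees (no precedence encoded between & and /)
Ambiguous


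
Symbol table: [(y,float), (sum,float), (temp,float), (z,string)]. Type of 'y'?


Lookup 'y' → type float


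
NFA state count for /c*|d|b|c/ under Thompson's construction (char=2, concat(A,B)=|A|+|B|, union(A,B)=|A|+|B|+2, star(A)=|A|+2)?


Syntax tree has 4 char leaf(s), 3 union(s), 1 star(s)
chars contribute 4×2 = 8; each union adds +2; each star adds +2
Total: 8 + 6 + 2 = 16 states


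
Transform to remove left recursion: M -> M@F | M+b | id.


Left-recursive alternatives: M@F, M+b; non-recursive: id
Introduce M': M -> idM', M' -> @FM' | +bM' | ε


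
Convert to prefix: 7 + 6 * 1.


'*' binds tighter: tree is (+ 7 (* 6 1))
Prefix: + 7 * 6 1


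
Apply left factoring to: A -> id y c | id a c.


Common prefix: 'id'
Factored: A -> id A', A' -> y c | a c


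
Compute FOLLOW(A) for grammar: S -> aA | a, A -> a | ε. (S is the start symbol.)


$ ∈ FOLLOW(S). For each A -> αBβ: add FIRST(β)\{ε} to FOLLOW(B); if β nullable, add FOLLOW(A).
FOLLOW(A) = {$}


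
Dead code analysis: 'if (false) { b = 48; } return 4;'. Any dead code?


condition is constant false, so the whole block is unreachable
Dead: 'if (false) { b = 48; }'


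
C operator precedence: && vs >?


'>' is relational (level 7); '&&' is logical AND (level 2)
Higher level binds tighter
'>' has higher precedence than '&&'


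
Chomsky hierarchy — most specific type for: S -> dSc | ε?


Single nonterminal LHS, but d^n c^n is not regular
Classification: Type 2 (Context-Free)


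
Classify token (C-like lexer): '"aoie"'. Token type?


Pattern: double-quoted sequence
Type: STRING_LITERAL


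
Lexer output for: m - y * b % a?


Scan left to right, longest-match per lexeme
Tokens: ID(m), OP(-), ID(y), OP(*), ID(b), OP(%), ID(a)


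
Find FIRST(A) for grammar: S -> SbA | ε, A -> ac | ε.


Per alternative of A: FIRST(ac) = {a}; FIRST(ε) = {ε}
FIRST(A) = {a, ε}


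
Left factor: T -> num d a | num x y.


Common prefix: 'num'
Factored: T -> num T', T' -> d a | x y


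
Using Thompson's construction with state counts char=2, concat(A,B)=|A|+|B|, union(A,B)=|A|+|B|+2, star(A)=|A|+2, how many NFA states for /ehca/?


Syntax tree has 4 char leaf(s), 0 union(s), 0 star(s)
chars contribute 4×2 = 8; each union adds +2; each star adds +2
Total: 8 + 0 + 0 = 8 states


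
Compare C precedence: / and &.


'/' is multiplicative (level 10); '&' is bitwise AND (level 5)
Higher level binds tighter
'/' has higher precedence than '&'


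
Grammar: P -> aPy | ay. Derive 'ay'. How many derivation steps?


Derivation: P => ay
Steps: 1


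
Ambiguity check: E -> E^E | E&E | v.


'v^v&v' has two parse trees (no precedence encoded between ^ and &)
Ambiguous


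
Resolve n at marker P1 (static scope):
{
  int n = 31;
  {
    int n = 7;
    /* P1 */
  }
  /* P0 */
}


n declared in the same block as P1
n = 7


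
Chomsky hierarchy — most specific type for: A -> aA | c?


Right-linear: every RHS is a terminal or a terminal followed by one nonterminal
Classification: Type 3 (Regular)


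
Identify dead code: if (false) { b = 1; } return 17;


condition is constant false, so the whole block is unreachable
Dead: 'if (false) { b = 1; }'


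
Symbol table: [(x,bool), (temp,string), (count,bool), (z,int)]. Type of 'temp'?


Lookup 'temp' → type string


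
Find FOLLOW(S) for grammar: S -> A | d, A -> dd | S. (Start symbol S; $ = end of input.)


$ ∈ FOLLOW(S). For each A -> αBβ: add FIRST(β)\{ε} to FOLLOW(B); if β nullable, add FOLLOW(A).
FOLLOW(S) = {$}


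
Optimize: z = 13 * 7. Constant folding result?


13 * 7 = 91 at compile time
Optimized: z = 91


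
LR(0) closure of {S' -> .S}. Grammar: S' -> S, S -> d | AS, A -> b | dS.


Start: S' -> .S
For each item with dot before a nonterminal B, add B -> .γ for every B-production
Closure: [S' -> .S, S -> .d, S -> .AS, A -> .b, A -> .dS]


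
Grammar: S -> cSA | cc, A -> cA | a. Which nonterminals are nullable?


A nonterminal is nullable iff some alternative derives ε (directly, or every symbol in it is nullable)
Nullable: {}


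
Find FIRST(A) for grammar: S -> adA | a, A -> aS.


Per alternative of A: FIRST(aS) = {a}
FIRST(A) = {a}


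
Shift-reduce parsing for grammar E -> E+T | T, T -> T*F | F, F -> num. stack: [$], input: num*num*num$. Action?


no handle on stack; shift 'num'
Action: shift


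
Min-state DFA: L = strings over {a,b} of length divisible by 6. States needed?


Track length mod 6: states 0..5, accept at 0
Minimal DFA: 6 states


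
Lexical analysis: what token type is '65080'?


Pattern: digits only
Type: INTEGER_LITERAL


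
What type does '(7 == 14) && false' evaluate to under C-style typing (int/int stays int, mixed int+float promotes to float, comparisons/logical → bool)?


Operand types: bool && bool
Rule: logical operators take bool operands and yield bool
Result type: bool


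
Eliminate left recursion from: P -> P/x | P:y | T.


Left-recursive alternatives: P/x, P:y; non-recursive: T
Introduce P': P -> TP', P' -> /xP' | :yP' | ε


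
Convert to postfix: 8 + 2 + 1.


Left to right (same or higher precedence on left)
Postfix: 8 2 + 1 +


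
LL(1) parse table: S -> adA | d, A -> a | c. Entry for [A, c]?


For [A, c]: 'c' ∈ FIRST(c)
Entry: A -> c


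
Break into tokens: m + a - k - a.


Scan left to right, longest-match per lexeme
Tokens: ID(m), OP(+), ID(a), OP(-), ID(k), OP(-), ID(a)


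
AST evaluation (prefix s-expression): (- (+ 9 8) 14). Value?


Evaluate inner: (+ 9 8) = 17
Evaluate root: (- 17 14) = 3
Result: 3


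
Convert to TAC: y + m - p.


Break into single-operator statements:
t1 = y + m
t2 = t1 - p


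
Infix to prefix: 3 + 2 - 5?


left-to-right (same/higher precedence on left): tree is (- (+ 3 2) 5)
Prefix: - + 3 2 5


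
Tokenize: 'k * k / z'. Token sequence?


Scan left to right, longest-match per lexeme
Tokens: ID(k), OP(*), ID(k), OP(/), ID(z)


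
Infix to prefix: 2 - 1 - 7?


left-to-right (same/higher precedence on left): tree is (- (- 2 1) 7)
Prefix: - - 2 1 7


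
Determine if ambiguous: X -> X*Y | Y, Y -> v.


precedence layered via separate nonterminal Y: deterministic
Unambiguous


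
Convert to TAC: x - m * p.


Break into single-operator statements:
t1 = m * p
t2 = x - t1


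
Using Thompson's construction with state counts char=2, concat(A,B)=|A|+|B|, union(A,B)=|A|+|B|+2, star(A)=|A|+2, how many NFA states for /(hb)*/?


Syntax tree has 2 char leaf(s), 0 union(s), 1 star(s)
chars contribute 2×2 = 4; each union adds +2; each star adds +2
Total: 4 + 0 + 2 = 6 states


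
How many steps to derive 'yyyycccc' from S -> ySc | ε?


Derivation: S => ySc => yyScc => yyySccc => yyyyScccc => yyyycccc
Steps: 5


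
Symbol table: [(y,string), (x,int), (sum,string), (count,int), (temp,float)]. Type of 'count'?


Lookup 'count' → type int


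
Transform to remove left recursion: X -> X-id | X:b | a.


Left-recursive alternatives: X-id, X:b; non-recursive: a
Introduce X': X -> aX', X' -> -idX' | :bX' | ε


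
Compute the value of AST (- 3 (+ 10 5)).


Evaluate inner: (+ 10 5) = 15
Evaluate root: (- 3 15) = -12
Result: -12


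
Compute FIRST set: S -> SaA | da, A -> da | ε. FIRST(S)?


Per alternative of S: FIRST(SaA) = {d}; FIRST(da) = {d}
FIRST(S) = {d}


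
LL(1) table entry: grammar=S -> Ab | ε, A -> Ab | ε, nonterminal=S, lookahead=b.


For [S, b]: 'b' ∈ FIRST(Ab)
Entry: S -> Ab


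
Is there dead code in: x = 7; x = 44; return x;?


first assignment to x is overwritten before any read
Dead: 'x = 7'


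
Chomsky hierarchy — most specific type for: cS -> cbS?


LHS has context (more than one symbol) and |LHS| ≤ |RHS|
Classification: Type 1 (Context-Sensitive)


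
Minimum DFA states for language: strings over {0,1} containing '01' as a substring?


KMP-style automaton: 2 progress states + 1 absorbing accept = 3
Minimal DFA: 3 states


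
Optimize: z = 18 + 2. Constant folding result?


18 + 2 = 20 at compile time
Optimized: z = 20


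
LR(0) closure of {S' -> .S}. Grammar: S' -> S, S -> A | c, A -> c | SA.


Start: S' -> .S
For each item with dot before a nonterminal B, add B -> .γ for every B-production
Closure: [S' -> .S, S -> .A, S -> .c, A -> .c, A -> .SA]


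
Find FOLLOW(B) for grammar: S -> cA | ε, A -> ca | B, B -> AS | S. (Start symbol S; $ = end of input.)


$ ∈ FOLLOW(S). For each A -> αBβ: add FIRST(β)\{ε} to FOLLOW(B); if β nullable, add FOLLOW(A).
FOLLOW(B) = {$, c}


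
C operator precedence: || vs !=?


'!=' is equality (level 6); '||' is logical OR (level 1)
Higher level binds tighter
'!=' has higher precedence than '||'


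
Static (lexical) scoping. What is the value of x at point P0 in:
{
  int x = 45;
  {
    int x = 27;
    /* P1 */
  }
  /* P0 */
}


x declared in the same block as P0
x = 45


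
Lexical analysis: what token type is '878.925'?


Pattern: digits with a decimal point
Type: FLOAT_LITERAL


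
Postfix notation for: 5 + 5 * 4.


* has higher precedence, evaluate 5*4 first
Postfix: 5 5 4 * +


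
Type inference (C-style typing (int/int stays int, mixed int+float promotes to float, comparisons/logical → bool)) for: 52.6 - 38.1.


Operand types: float - float
Rule: mixed int/float promotes to float; int/int stays int
Result type: float


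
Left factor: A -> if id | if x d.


Common prefix: 'if'
Factored: A -> if A', A' -> id | x d


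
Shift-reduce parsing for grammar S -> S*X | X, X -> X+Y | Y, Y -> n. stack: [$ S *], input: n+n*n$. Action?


no handle ('S*' is not any RHS); shift 'n'
Action: shift


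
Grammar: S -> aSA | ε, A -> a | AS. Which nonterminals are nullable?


A nonterminal is nullable iff some alternative derives ε (directly, or every symbol in it is nullable)
Nullable: {S}


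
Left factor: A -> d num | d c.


Common prefix: 'd'
Factored: A -> d A', A' -> num | c


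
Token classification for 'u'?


Pattern: letter/underscore followed by alphanumerics, not a keyword
Type: IDENTIFIER


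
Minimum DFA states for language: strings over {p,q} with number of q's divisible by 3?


Track (count of q) mod 3: states 0..2, accept at 0
Minimal DFA: 3 states


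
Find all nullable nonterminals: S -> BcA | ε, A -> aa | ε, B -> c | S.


A nonterminal is nullable iff some alternative derives ε (directly, or every symbol in it is nullable)
Nullable: {A, B, S}


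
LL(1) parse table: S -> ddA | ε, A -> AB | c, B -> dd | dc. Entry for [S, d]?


For [S, d]: 'd' ∈ FIRST(ddA)
Entry: S -> ddA


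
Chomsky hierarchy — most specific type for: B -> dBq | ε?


Single nonterminal LHS, but d^n q^n is not regular
Classification: Type 2 (Context-Free)


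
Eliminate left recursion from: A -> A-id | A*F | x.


Left-recursive alternatives: A-id, A*F; non-recursive: x
Introduce A': A -> xA', A' -> -idA' | *FA' | ε


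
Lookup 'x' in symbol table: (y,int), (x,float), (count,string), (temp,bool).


Lookup 'x' → type float


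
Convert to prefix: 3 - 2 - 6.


left-to-right (same/higher precedence on left): tree is (- (- 3 2) 6)
Prefix: - - 3 2 6


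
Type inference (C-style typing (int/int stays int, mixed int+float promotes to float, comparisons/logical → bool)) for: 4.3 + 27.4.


Operand types: float + float
Rule: mixed int/float promotes to float; int/int stays int
Result type: float


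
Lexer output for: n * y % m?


Scan left to right, longest-match per lexeme
Tokens: ID(n), OP(*), ID(y), OP(%), ID(m)


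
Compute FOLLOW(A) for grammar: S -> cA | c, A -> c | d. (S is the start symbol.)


$ ∈ FOLLOW(S). For each A -> αBβ: add FIRST(β)\{ε} to FOLLOW(B); if β nullable, add FOLLOW(A).
FOLLOW(A) = {$}


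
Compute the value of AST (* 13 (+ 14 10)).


Evaluate inner: (+ 14 10) = 24
Evaluate root: (* 13 24) = 312
Result: 312


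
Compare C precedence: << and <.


'<<' is shift (level 8); '<' is relational (level 7)
Higher level binds tighter
'<<' has higher precedence than '<'


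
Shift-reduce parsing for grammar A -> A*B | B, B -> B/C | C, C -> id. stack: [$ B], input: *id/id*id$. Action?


lookahead ∉ {/} so B won't extend; reduce A -> B
Action: reduce (A -> B)


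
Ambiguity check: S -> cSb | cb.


balanced c^n…b^n: each string has a unique parse
Unambiguous


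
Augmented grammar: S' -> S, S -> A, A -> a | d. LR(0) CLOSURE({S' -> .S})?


Start: S' -> .S
For each item with dot before a nonterminal B, add B -> .γ for every B-production
Closure: [S' -> .S, S -> .A, A -> .a, A -> .d]


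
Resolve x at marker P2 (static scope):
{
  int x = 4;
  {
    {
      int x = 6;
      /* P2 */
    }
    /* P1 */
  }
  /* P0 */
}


x declared in the same block as P2
x = 6


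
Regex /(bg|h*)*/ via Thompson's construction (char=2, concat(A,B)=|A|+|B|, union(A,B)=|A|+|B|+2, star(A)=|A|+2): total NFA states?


Syntax tree has 3 char leaf(s), 1 union(s), 2 star(s)
chars contribute 3×2 = 6; each union adds +2; each star adds +2
Total: 6 + 2 + 4 = 12 states


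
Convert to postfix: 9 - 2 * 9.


* has higher precedence, evaluate 2*9 first
Postfix: 9 2 9 * -


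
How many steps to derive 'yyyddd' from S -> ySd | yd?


Derivation: S => ySd => yySdd => yyyddd
Steps: 3


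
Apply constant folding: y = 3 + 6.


3 + 6 = 9 at compile time
Optimized: y = 9


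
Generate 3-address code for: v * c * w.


Break into single-operator statements:
t1 = v * c
t2 = t1 * w


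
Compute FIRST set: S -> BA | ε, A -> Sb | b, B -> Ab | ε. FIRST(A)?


Per alternative of A: FIRST(Sb) = {b}; FIRST(b) = {b}
FIRST(A) = {b}


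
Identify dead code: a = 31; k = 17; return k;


a is assigned but never read
Dead: 'a = 31'


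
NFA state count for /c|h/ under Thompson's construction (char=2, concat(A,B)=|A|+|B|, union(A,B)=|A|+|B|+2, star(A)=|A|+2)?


Syntax tree has 2 char leaf(s), 1 union(s), 0 star(s)
chars contribute 2×2 = 4; each union adds +2; each star adds +2
Total: 4 + 2 + 0 = 6 states


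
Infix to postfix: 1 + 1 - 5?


Left to right (same or higher precedence on left)
Postfix: 1 1 + 5 -


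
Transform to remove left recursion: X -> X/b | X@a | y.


Left-recursive alternatives: X/b, X@a; non-recursive: y
Introduce X': X -> yX', X' -> /bX' | @aX' | ε


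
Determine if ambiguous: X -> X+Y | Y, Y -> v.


precedence layered via separate nonterminal Y: deterministic
Unambiguous


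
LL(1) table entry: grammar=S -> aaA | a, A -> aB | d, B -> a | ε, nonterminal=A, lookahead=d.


For [A, d]: 'd' ∈ FIRST(d)
Entry: A -> d


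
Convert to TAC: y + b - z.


Break into single-operator statements:
t1 = y + b
t2 = t1 - z


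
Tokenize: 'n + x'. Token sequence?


Scan left to right, longest-match per lexeme
Tokens: ID(n), OP(+), ID(x)


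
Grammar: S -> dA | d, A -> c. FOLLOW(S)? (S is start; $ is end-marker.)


$ ∈ FOLLOW(S). For each A -> αBβ: add FIRST(β)\{ε} to FOLLOW(B); if β nullable, add FOLLOW(A).
FOLLOW(S) = {$}


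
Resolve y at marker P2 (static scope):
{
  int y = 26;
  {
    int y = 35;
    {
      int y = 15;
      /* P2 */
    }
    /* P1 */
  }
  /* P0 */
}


y declared in the same block as P2
y = 15


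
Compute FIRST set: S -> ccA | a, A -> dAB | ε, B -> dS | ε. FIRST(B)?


Per alternative of B: FIRST(dS) = {d}; FIRST(ε) = {ε}
FIRST(B) = {d, ε}


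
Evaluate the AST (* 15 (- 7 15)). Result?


Evaluate inner: (- 7 15) = -8
Evaluate root: (* 15 -8) = -120
Result: -120


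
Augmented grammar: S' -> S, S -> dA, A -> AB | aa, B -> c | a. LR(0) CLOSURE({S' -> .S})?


Start: S' -> .S
For each item with dot before a nonterminal B, add B -> .γ for every B-production
Closure: [S' -> .S, S -> .dA]


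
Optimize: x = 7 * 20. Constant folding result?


7 * 20 = 140 at compile time
Optimized: x = 140


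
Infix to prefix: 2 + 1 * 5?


'*' binds tighter: tree is (+ 2 (* 1 5))
Prefix: + 2 * 1 5


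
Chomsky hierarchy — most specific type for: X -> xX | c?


Right-linear: every RHS is a terminal or a terminal followed by one nonterminal
Classification: Type 3 (Regular)


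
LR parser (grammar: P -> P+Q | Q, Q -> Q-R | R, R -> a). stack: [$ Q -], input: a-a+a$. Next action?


no handle; shift 'a'
Action: shift


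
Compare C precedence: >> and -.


'-' is additive (level 9); '>>' is shift (level 8)
Higher level binds tighter
'-' has higher precedence than '>>'


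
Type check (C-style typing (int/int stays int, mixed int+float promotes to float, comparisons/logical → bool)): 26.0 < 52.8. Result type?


Operand types: float < float
Rule: comparison yields bool
Result type: bool


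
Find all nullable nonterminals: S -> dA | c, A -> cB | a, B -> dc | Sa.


A nonterminal is nullable iff some alternative derives ε (directly, or every symbol in it is nullable)
Nullable: {}


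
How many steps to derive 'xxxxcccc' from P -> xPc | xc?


Derivation: P => xPc => xxPcc => xxxPccc => xxxxcccc
Steps: 4


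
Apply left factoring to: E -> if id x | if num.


Common prefix: 'if'
Factored: E -> if E', E' -> id x | num


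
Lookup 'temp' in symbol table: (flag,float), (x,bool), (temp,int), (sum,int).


Lookup 'temp' → type int


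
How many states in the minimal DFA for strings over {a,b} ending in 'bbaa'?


Track the longest suffix of input matching a prefix of 'bbaa': 5 classes (prefixes of length 0..4)
Minimal DFA: 5 states


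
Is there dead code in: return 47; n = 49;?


statement follows a return and is unreachable
Dead: 'n = 49'


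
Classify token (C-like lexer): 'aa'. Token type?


Pattern: letter/underscore followed by alphanumerics, not a keyword
Type: IDENTIFIER


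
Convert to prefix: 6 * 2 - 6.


left-to-right (same/higher precedence on left): tree is (- (* 6 2) 6)
Prefix: - * 6 2 6


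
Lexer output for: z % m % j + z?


Scan left to right, longest-match per lexeme
Tokens: ID(z), OP(%), ID(m), OP(%), ID(j), OP(+), ID(z)


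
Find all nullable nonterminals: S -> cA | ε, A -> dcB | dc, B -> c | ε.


A nonterminal is nullable iff some alternative derives ε (directly, or every symbol in it is nullable)
Nullable: {B, S}


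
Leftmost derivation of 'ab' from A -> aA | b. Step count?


Derivation: A => aA => ab
Steps: 2


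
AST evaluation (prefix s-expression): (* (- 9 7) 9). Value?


Evaluate inner: (- 9 7) = 2
Evaluate root: (* 2 9) = 18
Result: 18


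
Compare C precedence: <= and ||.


'<=' is relational (level 7); '||' is logical OR (level 1)
Higher level binds tighter
'<=' has higher precedence than '||'


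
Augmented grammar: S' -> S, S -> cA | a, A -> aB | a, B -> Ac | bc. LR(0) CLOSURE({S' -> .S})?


Start: S' -> .S
For each item with dot before a nonterminal B, add B -> .γ for every B-production
Closure: [S' -> .S, S -> .cA, S -> .a]


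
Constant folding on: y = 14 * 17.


14 * 17 = 238 at compile time
Optimized: y = 238


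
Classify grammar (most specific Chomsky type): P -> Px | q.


Left-linear: every RHS is a terminal or one nonterminal followed by a terminal
Classification: Type 3 (Regular)


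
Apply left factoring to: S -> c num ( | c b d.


Common prefix: 'c'
Factored: S -> c S', S' -> num ( | b d


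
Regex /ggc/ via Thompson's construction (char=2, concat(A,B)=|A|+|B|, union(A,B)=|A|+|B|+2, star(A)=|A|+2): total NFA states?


Syntax tree has 3 char leaf(s), 0 union(s), 0 star(s)
chars contribute 3×2 = 6; each union adds +2; each star adds +2
Total: 6 + 0 + 0 = 6 states


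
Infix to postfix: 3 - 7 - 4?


Left to right (same or higher precedence on left)
Postfix: 3 7 - 4 -


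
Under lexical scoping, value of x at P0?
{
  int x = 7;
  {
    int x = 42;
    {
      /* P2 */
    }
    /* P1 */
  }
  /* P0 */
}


x declared in the same block as P0
x = 7


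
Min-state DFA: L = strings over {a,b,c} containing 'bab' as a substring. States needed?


KMP-style automaton: 3 progress states + 1 absorbing accept = 4
Minimal DFA: 4 states


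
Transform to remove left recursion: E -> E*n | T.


Left-recursive alternatives: E*n; non-recursive: T
Introduce E': E -> TE', E' -> *nE' | ε


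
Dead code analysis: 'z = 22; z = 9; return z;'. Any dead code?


first assignment to z is overwritten before any read
Dead: 'z = 22'


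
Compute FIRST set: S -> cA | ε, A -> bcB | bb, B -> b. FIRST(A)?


Per alternative of A: FIRST(bcB) = {b}; FIRST(bb) = {b}
FIRST(A) = {b}


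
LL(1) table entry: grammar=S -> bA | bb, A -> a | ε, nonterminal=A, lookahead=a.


For [A, a]: 'a' ∈ FIRST(a)
Entry: A -> a


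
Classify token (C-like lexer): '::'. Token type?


Pattern: operator symbol
Type: OPERATOR


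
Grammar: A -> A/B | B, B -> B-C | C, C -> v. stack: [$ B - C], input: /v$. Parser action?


handle 'B-C' on top
Action: reduce (B -> B-C)


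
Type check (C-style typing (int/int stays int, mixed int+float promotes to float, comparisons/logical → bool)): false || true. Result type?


Operand types: bool || bool
Rule: logical operators take bool operands and yield bool
Result type: bool


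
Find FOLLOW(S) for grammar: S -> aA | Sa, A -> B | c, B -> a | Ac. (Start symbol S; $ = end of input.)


$ ∈ FOLLOW(S). For each A -> αBβ: add FIRST(β)\{ε} to FOLLOW(B); if β nullable, add FOLLOW(A).
FOLLOW(S) = {$, a}


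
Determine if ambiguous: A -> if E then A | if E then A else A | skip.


dangling else: 'if E then if E then skip else skip' parses two ways
Ambiguous


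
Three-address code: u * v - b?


Break into single-operator statements:
t1 = u * v
t2 = t1 - b


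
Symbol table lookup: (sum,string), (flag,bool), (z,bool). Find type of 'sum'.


Lookup 'sum' → type string


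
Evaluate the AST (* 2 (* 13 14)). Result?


Evaluate inner: (* 13 14) = 182
Evaluate root: (* 2 182) = 364
Result: 364


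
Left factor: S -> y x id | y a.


Common prefix: 'y'
Factored: S -> y S', S' -> x id | a


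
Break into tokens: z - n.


Scan left to right, longest-match per lexeme
Tokens: ID(z), OP(-), ID(n)


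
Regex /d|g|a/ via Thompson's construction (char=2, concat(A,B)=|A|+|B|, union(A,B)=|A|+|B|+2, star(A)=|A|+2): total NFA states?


Syntax tree has 3 char leaf(s), 2 union(s), 0 star(s)
chars contribute 3×2 = 6; each union adds +2; each star adds +2
Total: 6 + 4 + 0 = 10 states


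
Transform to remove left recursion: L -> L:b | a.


Left-recursive alternatives: L:b; non-recursive: a
Introduce L': L -> aL', L' -> :bL' | ε


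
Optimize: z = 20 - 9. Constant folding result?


20 - 9 = 11 at compile time
Optimized: z = 11


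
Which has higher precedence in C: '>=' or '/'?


'/' is multiplicative (level 10); '>=' is relational (level 7)
Higher level binds tighter
'/' has higher precedence than '>='


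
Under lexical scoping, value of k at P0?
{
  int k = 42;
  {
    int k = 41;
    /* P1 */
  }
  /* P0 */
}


k declared in the same block as P0
k = 42


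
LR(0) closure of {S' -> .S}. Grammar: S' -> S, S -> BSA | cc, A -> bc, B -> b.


Start: S' -> .S
For each item with dot before a nonterminal B, add B -> .γ for every B-production
Closure: [S' -> .S, S -> .BSA, S -> .cc, B -> .b]


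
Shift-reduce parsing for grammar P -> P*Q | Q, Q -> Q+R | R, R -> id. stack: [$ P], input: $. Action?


start symbol P on stack, input exhausted
Action: accept


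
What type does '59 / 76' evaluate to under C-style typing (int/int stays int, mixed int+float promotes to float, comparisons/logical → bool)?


Operand types: int / int
Rule: mixed int/float promotes to float; int/int stays int
Result type: int


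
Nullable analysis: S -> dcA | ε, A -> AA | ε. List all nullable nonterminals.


A nonterminal is nullable iff some alternative derives ε (directly, or every symbol in it is nullable)
Nullable: {A, S}


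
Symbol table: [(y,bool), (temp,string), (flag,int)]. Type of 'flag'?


Lookup 'flag' → type int


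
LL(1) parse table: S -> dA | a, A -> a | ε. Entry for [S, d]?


For [S, d]: 'd' ∈ FIRST(dA)
Entry: S -> dA


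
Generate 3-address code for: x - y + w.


Break into single-operator statements:
t1 = x - y
t2 = t1 + w


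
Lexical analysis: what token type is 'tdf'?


Pattern: letter/underscore followed by alphanumerics, not a keyword
Type: IDENTIFIER


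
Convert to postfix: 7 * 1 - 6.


Left to right (same or higher precedence on left)
Postfix: 7 1 * 6 -


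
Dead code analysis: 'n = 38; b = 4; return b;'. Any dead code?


n is assigned but never read
Dead: 'n = 38'


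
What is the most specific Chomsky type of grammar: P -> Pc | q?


Left-linear: every RHS is a terminal or one nonterminal followed by a terminal
Classification: Type 3 (Regular)


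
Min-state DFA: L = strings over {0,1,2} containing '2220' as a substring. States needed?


KMP-style automaton: 4 progress states + 1 absorbing accept = 5
Minimal DFA: 5 states


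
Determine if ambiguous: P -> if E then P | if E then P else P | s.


dangling else: 'if E then if E then s else s' parses two ways
Ambiguous


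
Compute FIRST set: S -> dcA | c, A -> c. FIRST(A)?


Per alternative of A: FIRST(c) = {c}
FIRST(A) = {c}


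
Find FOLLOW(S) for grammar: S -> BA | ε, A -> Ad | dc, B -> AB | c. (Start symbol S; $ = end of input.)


$ ∈ FOLLOW(S). For each A -> αBβ: add FIRST(β)\{ε} to FOLLOW(B); if β nullable, add FOLLOW(A).
FOLLOW(S) = {$}


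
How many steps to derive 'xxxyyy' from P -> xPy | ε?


Derivation: P => xPy => xxPyy => xxxPyyy => xxxyyy
Steps: 4


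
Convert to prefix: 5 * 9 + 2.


left-to-right (same/higher precedence on left): tree is (+ (* 5 9) 2)
Prefix: + * 5 9 2


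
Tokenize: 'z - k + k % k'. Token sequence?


Scan left to right, longest-match per lexeme
Tokens: ID(z), OP(-), ID(k), OP(+), ID(k), OP(%), ID(k)


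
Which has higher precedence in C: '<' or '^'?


'<' is relational (level 7); '^' is bitwise XOR (level 4)
Higher level binds tighter
'<' has higher precedence than '^'


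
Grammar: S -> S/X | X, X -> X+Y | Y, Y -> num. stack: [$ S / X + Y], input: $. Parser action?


handle 'X+Y' on top
Action: reduce (X -> X+Y)


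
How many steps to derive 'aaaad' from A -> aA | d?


Derivation: A => aA => aaA => aaaA => aaaaA => aaaad
Steps: 5


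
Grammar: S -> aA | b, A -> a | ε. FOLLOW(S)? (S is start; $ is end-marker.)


$ ∈ FOLLOW(S). For each A -> αBβ: add FIRST(β)\{ε} to FOLLOW(B); if β nullable, add FOLLOW(A).
FOLLOW(S) = {$}


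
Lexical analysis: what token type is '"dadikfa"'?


Pattern: double-quoted sequence
Type: STRING_LITERAL


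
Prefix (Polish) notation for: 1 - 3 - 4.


left-to-right (same/higher precedence on left): tree is (- (- 1 3) 4)
Prefix: - - 1 3 4


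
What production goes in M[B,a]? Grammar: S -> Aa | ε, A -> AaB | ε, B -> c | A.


For [B, a]: 'a' ∈ FIRST(A)
Entry: B -> A


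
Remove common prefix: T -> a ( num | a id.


Common prefix: 'a'
Factored: T -> a T', T' -> ( num | id


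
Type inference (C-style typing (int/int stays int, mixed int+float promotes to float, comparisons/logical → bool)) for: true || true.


Operand types: bool || bool
Rule: logical operators take bool operands and yield bool
Result type: bool


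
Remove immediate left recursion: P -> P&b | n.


Left-recursive alternatives: P&b; non-recursive: n
Introduce P': P -> nP', P' -> &bP' | ε


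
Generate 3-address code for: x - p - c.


Break into single-operator statements:
t1 = x - p
t2 = t1 - c


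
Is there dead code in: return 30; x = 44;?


statement follows a return and is unreachable
Dead: 'x = 44'


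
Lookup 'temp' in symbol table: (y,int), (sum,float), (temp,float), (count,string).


Lookup 'temp' → type float


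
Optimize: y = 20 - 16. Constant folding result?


20 - 16 = 4 at compile time
Optimized: y = 4


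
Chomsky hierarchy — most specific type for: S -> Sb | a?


Left-linear: every RHS is a terminal or one nonterminal followed by a terminal
Classification: Type 3 (Regular)


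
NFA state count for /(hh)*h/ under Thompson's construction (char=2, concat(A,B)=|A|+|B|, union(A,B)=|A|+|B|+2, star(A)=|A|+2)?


Syntax tree has 3 char leaf(s), 0 union(s), 1 star(s)
chars contribute 3×2 = 6; each union adds +2; each star adds +2
Total: 6 + 0 + 2 = 8 states


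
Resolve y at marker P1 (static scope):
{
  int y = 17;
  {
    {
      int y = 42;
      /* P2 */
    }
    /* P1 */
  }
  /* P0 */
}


P1's block does not declare y; resolves to the enclosing declaration at depth 0
y = 17


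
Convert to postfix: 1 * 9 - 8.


Left to right (same or higher precedence on left)
Postfix: 1 9 * 8 -


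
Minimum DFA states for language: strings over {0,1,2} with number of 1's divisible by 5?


Track (count of 1) mod 5: states 0..4, accept at 0
Minimal DFA: 5 states


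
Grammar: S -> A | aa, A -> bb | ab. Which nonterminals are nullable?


A nonterminal is nullable iff some alternative derives ε (directly, or every symbol in it is nullable)
Nullable: {}


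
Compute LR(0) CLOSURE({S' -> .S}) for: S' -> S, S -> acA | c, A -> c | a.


Start: S' -> .S
For each item with dot before a nonterminal B, add B -> .γ for every B-production
Closure: [S' -> .S, S -> .acA, S -> .c]


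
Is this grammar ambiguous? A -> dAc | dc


balanced d^n…c^n: each string has a unique parse
Unambiguous


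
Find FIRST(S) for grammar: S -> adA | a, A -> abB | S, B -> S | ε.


Per alternative of S: FIRST(adA) = {a}; FIRST(a) = {a}
FIRST(S) = {a}


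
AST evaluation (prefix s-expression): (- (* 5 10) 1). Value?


Evaluate inner: (* 5 10) = 50
Evaluate root: (- 50 1) = 49
Result: 49


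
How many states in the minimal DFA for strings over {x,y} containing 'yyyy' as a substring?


KMP-style automaton: 4 progress states + 1 absorbing accept = 5
Minimal DFA: 5 states


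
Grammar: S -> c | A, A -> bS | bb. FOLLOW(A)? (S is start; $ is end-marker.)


$ ∈ FOLLOW(S). For each A -> αBβ: add FIRST(β)\{ε} to FOLLOW(B); if β nullable, add FOLLOW(A).
FOLLOW(A) = {$}


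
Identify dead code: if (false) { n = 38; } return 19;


condition is constant false, so the whole block is unreachable
Dead: 'if (false) { n = 38; }'


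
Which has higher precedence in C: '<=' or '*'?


'*' is multiplicative (level 10); '<=' is relational (level 7)
Higher level binds tighter
'*' has higher precedence than '<='


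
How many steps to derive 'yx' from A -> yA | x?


Derivation: A => yA => yx
Steps: 2


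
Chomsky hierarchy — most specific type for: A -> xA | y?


Right-linear: every RHS is a terminal or a terminal followed by one nonterminal
Classification: Type 3 (Regular)


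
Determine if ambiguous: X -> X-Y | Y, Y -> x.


precedence layered via separate nonterminal Y: deterministic
Unambiguous


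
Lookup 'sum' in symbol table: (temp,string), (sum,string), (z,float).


Lookup 'sum' → type string


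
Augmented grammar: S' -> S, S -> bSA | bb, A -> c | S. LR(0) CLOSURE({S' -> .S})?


Start: S' -> .S
For each item with dot before a nonterminal B, add B -> .γ for every B-production
Closure: [S' -> .S, S -> .bSA, S -> .bb]


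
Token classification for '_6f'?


Pattern: letter/underscore followed by alphanumerics, not a keyword
Type: IDENTIFIER


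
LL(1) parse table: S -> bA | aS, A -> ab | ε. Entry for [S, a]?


For [S, a]: 'a' ∈ FIRST(aS)
Entry: S -> aS


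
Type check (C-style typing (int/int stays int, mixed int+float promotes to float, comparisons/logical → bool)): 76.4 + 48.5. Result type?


Operand types: float + float
Rule: mixed int/float promotes to float; int/int stays int
Result type: float


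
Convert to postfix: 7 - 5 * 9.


* has higher precedence, evaluate 5*9 first
Postfix: 7 5 9 * -


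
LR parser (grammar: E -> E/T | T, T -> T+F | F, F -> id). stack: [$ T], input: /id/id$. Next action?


lookahead ∉ {+} so T won't extend; reduce E -> T
Action: reduce (E -> T)


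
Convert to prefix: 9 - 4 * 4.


'*' binds tighter: tree is (- 9 (* 4 4))
Prefix: - 9 * 4 4


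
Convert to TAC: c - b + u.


Break into single-operator statements:
t1 = c - b
t2 = t1 + u


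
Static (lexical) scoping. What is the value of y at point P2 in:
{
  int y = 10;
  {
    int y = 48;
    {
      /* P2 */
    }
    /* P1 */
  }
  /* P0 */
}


P2's block does not declare y; resolves to the enclosing declaration at depth 1
y = 48


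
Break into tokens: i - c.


Scan left to right, longest-match per lexeme
Tokens: ID(i), OP(-), ID(c)


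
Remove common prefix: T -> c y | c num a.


Common prefix: 'c'
Factored: T -> c T', T' -> y | num a


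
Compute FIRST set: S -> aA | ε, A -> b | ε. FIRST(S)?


Per alternative of S: FIRST(aA) = {a}; FIRST(ε) = {ε}
FIRST(S) = {a, ε}


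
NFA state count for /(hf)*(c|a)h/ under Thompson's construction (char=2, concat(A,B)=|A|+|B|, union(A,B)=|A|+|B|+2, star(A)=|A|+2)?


Syntax tree has 5 char leaf(s), 1 union(s), 1 star(s)
chars contribute 5×2 = 10; each union adds +2; each star adds +2
Total: 10 + 2 + 2 = 14 states


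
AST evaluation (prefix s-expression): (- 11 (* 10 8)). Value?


Evaluate inner: (* 10 8) = 80
Evaluate root: (- 11 80) = -69
Result: -69


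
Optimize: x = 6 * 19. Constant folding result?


6 * 19 = 114 at compile time
Optimized: x = 114


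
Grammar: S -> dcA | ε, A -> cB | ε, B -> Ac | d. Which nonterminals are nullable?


A nonterminal is nullable iff some alternative derives ε (directly, or every symbol in it is nullable)
Nullable: {A, S}


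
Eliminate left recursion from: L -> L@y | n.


Left-recursive alternatives: L@y; non-recursive: n
Introduce L': L -> nL', L' -> @yL' | ε


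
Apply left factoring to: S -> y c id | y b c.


Common prefix: 'y'
Factored: S -> y S', S' -> c id | b c


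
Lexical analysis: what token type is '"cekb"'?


Pattern: double-quoted sequence
Type: STRING_LITERAL


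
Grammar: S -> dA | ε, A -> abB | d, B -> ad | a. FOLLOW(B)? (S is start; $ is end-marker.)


$ ∈ FOLLOW(S). For each A -> αBβ: add FIRST(β)\{ε} to FOLLOW(B); if β nullable, add FOLLOW(A).
FOLLOW(B) = {$}


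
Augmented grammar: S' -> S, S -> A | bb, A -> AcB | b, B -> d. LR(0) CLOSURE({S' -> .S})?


Start: S' -> .S
For each item with dot before a nonterminal B, add B -> .γ for every B-production
Closure: [S' -> .S, S -> .A, S -> .bb, A -> .AcB, A -> .b]


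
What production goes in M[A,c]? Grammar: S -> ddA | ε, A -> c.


For [A, c]: 'c' ∈ FIRST(c)
Entry: A -> c


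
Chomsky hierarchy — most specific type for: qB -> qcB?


LHS has context (more than one symbol) and |LHS| ≤ |RHS|
Classification: Type 1 (Context-Sensitive)


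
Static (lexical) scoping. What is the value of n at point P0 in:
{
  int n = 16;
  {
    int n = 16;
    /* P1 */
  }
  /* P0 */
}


n declared in the same block as P0
n = 16


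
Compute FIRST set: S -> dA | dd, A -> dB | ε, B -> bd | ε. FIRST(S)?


Per alternative of S: FIRST(dA) = {d}; FIRST(dd) = {d}
FIRST(S) = {d}


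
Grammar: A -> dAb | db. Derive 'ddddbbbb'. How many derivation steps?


Derivation: A => dAb => ddAbb => dddAbbb => ddddbbbb
Steps: 4


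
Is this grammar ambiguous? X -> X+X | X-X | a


'a+a-a' has two parse trees (no precedence encoded between + and -)
Ambiguous


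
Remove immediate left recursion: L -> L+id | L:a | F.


Left-recursive alternatives: L+id, L:a; non-recursive: F
Introduce L': L -> FL', L' -> +idL' | :aL' | ε


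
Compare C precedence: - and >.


'-' is additive (level 9); '>' is relational (level 7)
Higher level binds tighter
'-' has higher precedence than '>'


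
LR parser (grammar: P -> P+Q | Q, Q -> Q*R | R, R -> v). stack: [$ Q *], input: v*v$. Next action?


no handle; shift 'v'
Action: shift


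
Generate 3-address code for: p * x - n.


Break into single-operator statements:
t1 = p * x
t2 = t1 - n


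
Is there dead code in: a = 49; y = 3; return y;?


a is assigned but never read
Dead: 'a = 49'


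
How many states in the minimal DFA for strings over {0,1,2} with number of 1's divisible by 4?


Track (count of 1) mod 4: states 0..3, accept at 0
Minimal DFA: 4 states


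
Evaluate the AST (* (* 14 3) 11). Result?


Evaluate inner: (* 14 3) = 42
Evaluate root: (* 42 11) = 462
Result: 462


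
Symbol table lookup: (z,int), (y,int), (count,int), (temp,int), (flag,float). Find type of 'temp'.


Lookup 'temp' → type int


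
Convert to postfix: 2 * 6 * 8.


Left to right (same or higher precedence on left)
Postfix: 2 6 * 8 *


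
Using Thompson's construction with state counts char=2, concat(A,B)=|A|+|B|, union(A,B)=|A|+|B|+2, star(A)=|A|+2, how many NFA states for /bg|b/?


Syntax tree has 3 char leaf(s), 1 union(s), 0 star(s)
chars contribute 3×2 = 6; each union adds +2; each star adds +2
Total: 6 + 2 + 0 = 8 states


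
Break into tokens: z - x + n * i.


Scan left to right, longest-match per lexeme
Tokens: ID(z), OP(-), ID(x), OP(+), ID(n), OP(*), ID(i)


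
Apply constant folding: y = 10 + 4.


10 + 4 = 14 at compile time
Optimized: y = 14


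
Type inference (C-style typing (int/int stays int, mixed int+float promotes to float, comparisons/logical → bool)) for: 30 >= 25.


Operand types: int >= int
Rule: comparison yields bool
Result type: bool


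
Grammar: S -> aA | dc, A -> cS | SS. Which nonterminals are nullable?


A nonterminal is nullable iff some alternative derives ε (directly, or every symbol in it is nullable)
Nullable: {}


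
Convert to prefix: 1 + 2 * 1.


'*' binds tighter: tree is (+ 1 (* 2 1))
Prefix: + 1 * 2 1


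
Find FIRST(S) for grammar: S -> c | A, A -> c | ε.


Per alternative of S: FIRST(c) = {c}; FIRST(A) = {c, ε}
FIRST(S) = {c, ε}


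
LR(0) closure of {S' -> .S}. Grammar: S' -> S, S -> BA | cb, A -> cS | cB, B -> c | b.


Start: S' -> .S
For each item with dot before a nonterminal B, add B -> .γ for every B-production
Closure: [S' -> .S, S -> .BA, S -> .cb, B -> .c, B -> .b]


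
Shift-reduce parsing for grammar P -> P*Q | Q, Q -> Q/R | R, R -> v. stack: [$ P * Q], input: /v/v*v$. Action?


'/' can extend Q; shift to build Q -> Q/R
Action: shift


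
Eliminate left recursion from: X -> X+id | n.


Left-recursive alternatives: X+id; non-recursive: n
Introduce X': X -> nX', X' -> +idX' | ε


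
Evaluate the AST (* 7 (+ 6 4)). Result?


Evaluate inner: (+ 6 4) = 10
Evaluate root: (* 7 10) = 70
Result: 70


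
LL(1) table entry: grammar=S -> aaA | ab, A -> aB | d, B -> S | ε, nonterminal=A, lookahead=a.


For [A, a]: 'a' ∈ FIRST(aB)
Entry: A -> aB


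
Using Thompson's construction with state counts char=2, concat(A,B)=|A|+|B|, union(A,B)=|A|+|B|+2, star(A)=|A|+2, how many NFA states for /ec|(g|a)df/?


Syntax tree has 6 char leaf(s), 2 union(s), 0 star(s)
chars contribute 6×2 = 12; each union adds +2; each star adds +2
Total: 12 + 4 + 0 = 16 states
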